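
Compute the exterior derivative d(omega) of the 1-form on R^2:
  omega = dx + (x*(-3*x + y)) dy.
d(omega) = (-6*x + y) dx ∧ dy

For a 1-form omega = sum_i f_i dx_i, the exterior derivative is
  d(omega) = sum_{i < j} (∂f_j/∂x_i - ∂f_i/∂x_j) dx_i ∧ dx_j.
  coefficient of dx ∧ dy: ∂f_2/∂x - ∂f_1/∂y = ∂(x*(-3*x + y))/∂x - ∂(1)/∂y = -6*x + y
Assembling: d(omega) = (-6*x + y) dx ∧ dy.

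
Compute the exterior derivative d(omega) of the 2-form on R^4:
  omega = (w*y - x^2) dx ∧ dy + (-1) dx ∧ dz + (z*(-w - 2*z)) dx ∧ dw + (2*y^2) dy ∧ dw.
d(omega) = (y) dx ∧ dy ∧ dw + (w + 4*z) dx ∧ dz ∧ dw

For a 2-form omega = sum_{i<j} g_{ij} dx_i ∧ dx_j, the exterior derivative is
  d(omega) = sum_{i<j} d(g_{ij}) ∧ dx_i ∧ dx_j = sum_{i<j, k} (∂g_{ij}/∂x_k) dx_k ∧ dx_i ∧ dx_j.
Expand each term, using dx_k ∧ dx_i ∧ dx_j = sgn(permutation) dx_{(a)} ∧ dx_{(b)} ∧ dx_{(c)} with (a < b < c) sorted:
  d(w*y - x^2) includes (∂/∂w)(w*y - x^2) dw = (y) dw, which multiplied by dx ∧ dy gives (y) dx ∧ dy ∧ dw
  d(z*(-w - 2*z)) includes (∂/∂z)(z*(-w - 2*z)) dz = (-w - 4*z) dz, which multiplied by dx ∧ dw gives (w + 4*z) dx ∧ dz ∧ dw
Collecting like 3-forms: d(omega) = (y) dx ∧ dy ∧ dw + (w + 4*z) dx ∧ dz ∧ dw.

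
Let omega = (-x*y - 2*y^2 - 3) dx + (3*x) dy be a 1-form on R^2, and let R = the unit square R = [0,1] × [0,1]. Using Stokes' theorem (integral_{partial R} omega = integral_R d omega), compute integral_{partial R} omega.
integral_(partial R) omega = 11/2

Stokes: integral_partial_R omega = integral_R d omega with d omega = (∂Q/∂x - ∂P/∂y) dx ∧ dy.
  ∂Q/∂x = 3
  ∂P/∂y = -x - 4*y
  integrand = ∂Q/∂x - ∂P/∂y = x + 4*y + 3.
Integrating over R: integral_0^1 integral_0^1 (x + 4*y + 3) dx dy = 11/2.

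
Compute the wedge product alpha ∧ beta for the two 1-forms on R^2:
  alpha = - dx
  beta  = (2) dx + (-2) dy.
alpha ∧ beta = (2) dx ∧ dy

Distribute the wedge, using dx_i ∧ dx_j = -dx_j ∧ dx_i and dx_i ∧ dx_i = 0. For each pair (i, j) with i < j, the coefficient of dx_i ∧ dx_j in alpha ∧ beta is (alpha_i * beta_j - alpha_j * beta_i). Collecting: alpha ∧ beta = (2) dx ∧ dy.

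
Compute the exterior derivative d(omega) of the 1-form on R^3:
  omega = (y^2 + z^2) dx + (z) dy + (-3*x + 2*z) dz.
d(omega) = (-2*y) dx ∧ dy + (-2*z - 3) dx ∧ dz + (-1) dy ∧ dz

For a 1-form omega = sum_i f_i dx_i, the exterior derivative is
  d(omega) = sum_{i < j} (∂f_j/∂x_i - ∂f_i/∂x_j) dx_i ∧ dx_j.
  coefficient of dx ∧ dy: ∂f_2/∂x - ∂f_1/∂y = ∂(z)/∂x - ∂(y^2 + z^2)/∂y = -2*y
  coefficient of dx ∧ dz: ∂f_3/∂x - ∂f_1/∂z = ∂(-3*x + 2*z)/∂x - ∂(y^2 + z^2)/∂z = -2*z - 3
  coefficient of dy ∧ dz: ∂f_3/∂y - ∂f_2/∂z = ∂(-3*x + 2*z)/∂y - ∂(z)/∂z = -1
Assembling: d(omega) = (-2*y) dx ∧ dy + (-2*z - 3) dx ∧ dz + (-1) dy ∧ dz.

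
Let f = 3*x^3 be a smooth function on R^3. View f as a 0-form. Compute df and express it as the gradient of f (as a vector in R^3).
df = (9*x^2) dx + (0) dy + (0) dz; grad f = (9*x^2, 0, 0)

For a 0-form f, d f = (∂f/∂x) dx + (∂f/∂y) dy + (∂f/∂z) dz. The components of the vector representation are exactly the entries of grad f in Cartesian coordinates:
  ∂f/∂x = 9*x^2
  ∂f/∂y = 0
  ∂f/∂z = 0.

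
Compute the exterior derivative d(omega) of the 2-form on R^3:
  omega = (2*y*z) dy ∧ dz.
d(omega) = 0

For a 2-form omega = sum_{i<j} g_{ij} dx_i ∧ dx_j, the exterior derivative is
  d(omega) = sum_{i<j} d(g_{ij}) ∧ dx_i ∧ dx_j = sum_{i<j, k} (∂g_{ij}/∂x_k) dx_k ∧ dx_i ∧ dx_j.
Expand each term, using dx_k ∧ dx_i ∧ dx_j = sgn(permutation) dx_{(a)} ∧ dx_{(b)} ∧ dx_{(c)} with (a < b < c) sorted:

Collecting like 3-forms: d(omega) = 0.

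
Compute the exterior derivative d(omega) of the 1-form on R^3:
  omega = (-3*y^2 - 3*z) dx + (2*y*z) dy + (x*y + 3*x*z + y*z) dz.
d(omega) = (6*y) dx ∧ dy + (y + 3*z + 3) dx ∧ dz + (x - 2*y + z) dy ∧ dz

For a 1-form omega = sum_i f_i dx_i, the exterior derivative is
  d(omega) = sum_{i < j} (∂f_j/∂x_i - ∂f_i/∂x_j) dx_i ∧ dx_j.
  coefficient of dx ∧ dy: ∂f_2/∂x - ∂f_1/∂y = ∂(2*y*z)/∂x - ∂(-3*y^2 - 3*z)/∂y = 6*y
  coefficient of dx ∧ dz: ∂f_3/∂x - ∂f_1/∂z = ∂(x*y + 3*x*z + y*z)/∂x - ∂(-3*y^2 - 3*z)/∂z = y + 3*z + 3
  coefficient of dy ∧ dz: ∂f_3/∂y - ∂f_2/∂z = ∂(x*y + 3*x*z + y*z)/∂y - ∂(2*y*z)/∂z = x - 2*y + z
Assembling: d(omega) = (6*y) dx ∧ dy + (y + 3*z + 3) dx ∧ dz + (x - 2*y + z) dy ∧ dz.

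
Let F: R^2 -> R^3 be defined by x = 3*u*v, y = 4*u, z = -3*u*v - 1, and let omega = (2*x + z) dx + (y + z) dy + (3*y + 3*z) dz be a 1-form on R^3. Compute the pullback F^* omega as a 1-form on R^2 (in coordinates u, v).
F^* omega = (36*u*v^2 - 48*u*v + 16*u + 6*v - 4) du + (6*u*(6*u*v - 6*u + 1)) dv

Using F^*(f dg) = (f ∘ F) d(g ∘ F), substitute each coordinate x_i by F_i(u, v) in f_i, and replace dx_i by d F_i = (∂F_i/∂u) du + (∂F_i/∂v) dv.
  For the x component: f_1(F) = 3*u*v - 1; d F_1 = (3*v) du + (3*u) dv
  For the y component: f_2(F) = -3*u*v + 4*u - 1; d F_2 = (4) du + (0) dv
  For the z component: f_3(F) = -9*u*v + 12*u - 3; d F_3 = (-3*v) du + (-3*u) dv
Combining and collecting du, dv coefficients:
  coeff of du: 36*u*v^2 - 48*u*v + 16*u + 6*v - 4
  coeff of dv: 6*u*(6*u*v - 6*u + 1)
F^* omega = (36*u*v^2 - 48*u*v + 16*u + 6*v - 4) du + (6*u*(6*u*v - 6*u + 1)) dv.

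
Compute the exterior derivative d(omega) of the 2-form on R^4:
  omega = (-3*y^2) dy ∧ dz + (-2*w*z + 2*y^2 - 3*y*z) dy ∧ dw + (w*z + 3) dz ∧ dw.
d(omega) = (2*w + 3*y) dy ∧ dz ∧ dw

For a 2-form omega = sum_{i<j} g_{ij} dx_i ∧ dx_j, the exterior derivative is
  d(omega) = sum_{i<j} d(g_{ij}) ∧ dx_i ∧ dx_j = sum_{i<j, k} (∂g_{ij}/∂x_k) dx_k ∧ dx_i ∧ dx_j.
Expand each term, using dx_k ∧ dx_i ∧ dx_j = sgn(permutation) dx_{(a)} ∧ dx_{(b)} ∧ dx_{(c)} with (a < b < c) sorted:
  d(-2*w*z + 2*y^2 - 3*y*z) includes (∂/∂z)(-2*w*z + 2*y^2 - 3*y*z) dz = (-2*w - 3*y) dz, which multiplied by dy ∧ dw gives (2*w + 3*y) dy ∧ dz ∧ dw
Collecting like 3-forms: d(omega) = (2*w + 3*y) dy ∧ dz ∧ dw.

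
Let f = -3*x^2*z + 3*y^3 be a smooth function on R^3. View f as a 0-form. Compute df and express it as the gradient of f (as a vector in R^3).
df = (-6*x*z) dx + (9*y^2) dy + (-3*x^2) dz; grad f = (-6*x*z, 9*y^2, -3*x^2)

For a 0-form f, d f = (∂f/∂x) dx + (∂f/∂y) dy + (∂f/∂z) dz. The components of the vector representation are exactly the entries of grad f in Cartesian coordinates:
  ∂f/∂x = -6*x*z
  ∂f/∂y = 9*y^2
  ∂f/∂z = -3*x^2.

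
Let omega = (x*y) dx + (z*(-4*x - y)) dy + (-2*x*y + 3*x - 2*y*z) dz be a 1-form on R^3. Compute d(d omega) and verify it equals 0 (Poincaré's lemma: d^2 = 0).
d(d omega) = 0

Step 1: d omega = sum_{i<j} (∂f_j/∂x_i - ∂f_i/∂x_j) dx_i ∧ dx_j:
  coeff of dx ∧ dy: -x - 4*z
  coeff of dx ∧ dz: 3 - 2*y
  coeff of dy ∧ dz: 2*x + y - 2*z
Step 2: Apply d again to each 2-form coefficient. The only possible 3-form in R^3 is dx ∧ dy ∧ dz, with coefficient
  ∂(coeff of dy∧dz)/∂x - ∂(coeff of dx∧dz)/∂y + ∂(coeff of dx∧dy)/∂z
  = ∂/∂x (2*x + y - 2*z) - ∂/∂y (3 - 2*y) + ∂/∂z (-x - 4*z).
Each of these terms simplifies to sums of mixed partials that cancel in pairs. The result is 0 (by equality of mixed partials for smooth functions — Schwarz / Clairaut).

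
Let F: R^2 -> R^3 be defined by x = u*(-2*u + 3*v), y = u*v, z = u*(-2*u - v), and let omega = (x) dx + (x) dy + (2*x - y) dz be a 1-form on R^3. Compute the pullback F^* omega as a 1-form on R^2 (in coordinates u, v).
F^* omega = (u*(24*u^2 - 36*u*v + 7*v^2)) du + (u^2*(-4*u + 7*v)) dv

Using F^*(f dg) = (f ∘ F) d(g ∘ F), substitute each coordinate x_i by F_i(u, v) in f_i, and replace dx_i by d F_i = (∂F_i/∂u) du + (∂F_i/∂v) dv.
  For the x component: f_1(F) = u*(-2*u + 3*v); d F_1 = (-4*u + 3*v) du + (3*u) dv
  For the y component: f_2(F) = u*(-2*u + 3*v); d F_2 = (v) du + (u) dv
  For the z component: f_3(F) = u*(-4*u + 5*v); d F_3 = (-4*u - v) du + (-u) dv
Combining and collecting du, dv coefficients:
  coeff of du: u*(24*u^2 - 36*u*v + 7*v^2)
  coeff of dv: u^2*(-4*u + 7*v)
F^* omega = (u*(24*u^2 - 36*u*v + 7*v^2)) du + (u^2*(-4*u + 7*v)) dv.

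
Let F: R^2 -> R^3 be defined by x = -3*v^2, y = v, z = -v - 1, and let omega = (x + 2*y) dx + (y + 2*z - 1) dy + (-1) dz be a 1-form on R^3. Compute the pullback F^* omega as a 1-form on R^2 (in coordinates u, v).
F^* omega = (18*v^3 - 12*v^2 - v - 2) dv

Using F^*(f dg) = (f ∘ F) d(g ∘ F), substitute each coordinate x_i by F_i(u, v) in f_i, and replace dx_i by d F_i = (∂F_i/∂u) du + (∂F_i/∂v) dv.
  For the x component: f_1(F) = v*(2 - 3*v); d F_1 = (0) du + (-6*v) dv
  For the y component: f_2(F) = -v - 3; d F_2 = (0) du + (1) dv
  For the z component: f_3(F) = -1; d F_3 = (0) du + (-1) dv
Combining and collecting du, dv coefficients:
  coeff of du: 0
  coeff of dv: 18*v^3 - 12*v^2 - v - 2
F^* omega = (18*v^3 - 12*v^2 - v - 2) dv.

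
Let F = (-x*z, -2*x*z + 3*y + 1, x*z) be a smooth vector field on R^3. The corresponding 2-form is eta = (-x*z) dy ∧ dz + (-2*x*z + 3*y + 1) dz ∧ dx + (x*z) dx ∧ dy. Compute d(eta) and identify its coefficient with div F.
d(eta) = (x - z + 3) dx ∧ dy ∧ dz; div F = x - z + 3

For a 2-form in R^3 of the form above, applying d gives a 3-form with coefficient ∂P/∂x + ∂Q/∂y + ∂R/∂z:
  ∂P/∂x = -z
  ∂Q/∂y = 3
  ∂R/∂z = x
Sum = x - z + 3, which is exactly div F.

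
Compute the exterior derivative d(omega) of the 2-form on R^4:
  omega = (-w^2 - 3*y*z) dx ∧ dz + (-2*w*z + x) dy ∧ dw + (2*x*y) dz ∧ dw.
d(omega) = (3*z) dx ∧ dy ∧ dz + (-2*w + 2*y) dx ∧ dz ∧ dw + (1) dx ∧ dy ∧ dw + (2*w + 2*x) dy ∧ dz ∧ dw

For a 2-form omega = sum_{i<j} g_{ij} dx_i ∧ dx_j, the exterior derivative is
  d(omega) = sum_{i<j} d(g_{ij}) ∧ dx_i ∧ dx_j = sum_{i<j, k} (∂g_{ij}/∂x_k) dx_k ∧ dx_i ∧ dx_j.
Expand each term, using dx_k ∧ dx_i ∧ dx_j = sgn(permutation) dx_{(a)} ∧ dx_{(b)} ∧ dx_{(c)} with (a < b < c) sorted:
  d(-w^2 - 3*y*z) includes (∂/∂y)(-w^2 - 3*y*z) dy = (-3*z) dy, which multiplied by dx ∧ dz gives (3*z) dx ∧ dy ∧ dz
  d(-w^2 - 3*y*z) includes (∂/∂w)(-w^2 - 3*y*z) dw = (-2*w) dw, which multiplied by dx ∧ dz gives (-2*w) dx ∧ dz ∧ dw
  d(-2*w*z + x) includes (∂/∂x)(-2*w*z + x) dx = (1) dx, which multiplied by dy ∧ dw gives (1) dx ∧ dy ∧ dw
  d(-2*w*z + x) includes (∂/∂z)(-2*w*z + x) dz = (-2*w) dz, which multiplied by dy ∧ dw gives (2*w) dy ∧ dz ∧ dw
  d(2*x*y) includes (∂/∂x)(2*x*y) dx = (2*y) dx, which multiplied by dz ∧ dw gives (2*y) dx ∧ dz ∧ dw
  d(2*x*y) includes (∂/∂y)(2*x*y) dy = (2*x) dy, which multiplied by dz ∧ dw gives (2*x) dy ∧ dz ∧ dw
Collecting like 3-forms: d(omega) = (3*z) dx ∧ dy ∧ dz + (-2*w + 2*y) dx ∧ dz ∧ dw + (1) dx ∧ dy ∧ dw + (2*w + 2*x) dy ∧ dz ∧ dw.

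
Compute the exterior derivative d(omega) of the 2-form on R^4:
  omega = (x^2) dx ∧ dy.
d(omega) = 0

For a 2-form omega = sum_{i<j} g_{ij} dx_i ∧ dx_j, the exterior derivative is
  d(omega) = sum_{i<j} d(g_{ij}) ∧ dx_i ∧ dx_j = sum_{i<j, k} (∂g_{ij}/∂x_k) dx_k ∧ dx_i ∧ dx_j.
Expand each term, using dx_k ∧ dx_i ∧ dx_j = sgn(permutation) dx_{(a)} ∧ dx_{(b)} ∧ dx_{(c)} with (a < b < c) sorted:

Collecting like 3-forms: d(omega) = 0.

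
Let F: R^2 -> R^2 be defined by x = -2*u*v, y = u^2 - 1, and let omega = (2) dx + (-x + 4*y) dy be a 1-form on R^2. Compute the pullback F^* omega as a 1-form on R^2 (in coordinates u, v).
F^* omega = (8*u^3 + 4*u^2*v - 8*u - 4*v) du + (-4*u) dv

Using F^*(f dg) = (f ∘ F) d(g ∘ F), substitute each coordinate x_i by F_i(u, v) in f_i, and replace dx_i by d F_i = (∂F_i/∂u) du + (∂F_i/∂v) dv.
  For the x component: f_1(F) = 2; d F_1 = (-2*v) du + (-2*u) dv
  For the y component: f_2(F) = 4*u^2 + 2*u*v - 4; d F_2 = (2*u) du + (0) dv
Combining and collecting du, dv coefficients:
  coeff of du: 8*u^3 + 4*u^2*v - 8*u - 4*v
  coeff of dv: -4*u
F^* omega = (8*u^3 + 4*u^2*v - 8*u - 4*v) du + (-4*u) dv.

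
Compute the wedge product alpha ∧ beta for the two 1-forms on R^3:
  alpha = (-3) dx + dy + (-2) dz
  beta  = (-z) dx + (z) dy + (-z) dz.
alpha ∧ beta = (-2*z) dx ∧ dy + (z) dx ∧ dz + (z) dy ∧ dz

Distribute the wedge, using dx_i ∧ dx_j = -dx_j ∧ dx_i and dx_i ∧ dx_i = 0. For each pair (i, j) with i < j, the coefficient of dx_i ∧ dx_j in alpha ∧ beta is (alpha_i * beta_j - alpha_j * beta_i). Collecting: alpha ∧ beta = (-2*z) dx ∧ dy + (z) dx ∧ dz + (z) dy ∧ dz.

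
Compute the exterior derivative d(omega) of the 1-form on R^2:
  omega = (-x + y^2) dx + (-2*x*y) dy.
d(omega) = (-4*y) dx ∧ dy

For a 1-form omega = sum_i f_i dx_i, the exterior derivative is
  d(omega) = sum_{i < j} (∂f_j/∂x_i - ∂f_i/∂x_j) dx_i ∧ dx_j.
  coefficient of dx ∧ dy: ∂f_2/∂x - ∂f_1/∂y = ∂(-2*x*y)/∂x - ∂(-x + y^2)/∂y = -4*y
Assembling: d(omega) = (-4*y) dx ∧ dy.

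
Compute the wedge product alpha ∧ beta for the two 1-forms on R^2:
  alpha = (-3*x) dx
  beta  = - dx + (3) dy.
alpha ∧ beta = (-9*x) dx ∧ dy

Distribute the wedge, using dx_i ∧ dx_j = -dx_j ∧ dx_i and dx_i ∧ dx_i = 0. For each pair (i, j) with i < j, the coefficient of dx_i ∧ dx_j in alpha ∧ beta is (alpha_i * beta_j - alpha_j * beta_i). Collecting: alpha ∧ beta = (-9*x) dx ∧ dy.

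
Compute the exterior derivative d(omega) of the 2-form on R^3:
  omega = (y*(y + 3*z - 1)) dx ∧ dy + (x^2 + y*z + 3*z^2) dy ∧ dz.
d(omega) = (2*x + 3*y) dx ∧ dy ∧ dz

For a 2-form omega = sum_{i<j} g_{ij} dx_i ∧ dx_j, the exterior derivative is
  d(omega) = sum_{i<j} d(g_{ij}) ∧ dx_i ∧ dx_j = sum_{i<j, k} (∂g_{ij}/∂x_k) dx_k ∧ dx_i ∧ dx_j.
Expand each term, using dx_k ∧ dx_i ∧ dx_j = sgn(permutation) dx_{(a)} ∧ dx_{(b)} ∧ dx_{(c)} with (a < b < c) sorted:
  d(y*(y + 3*z - 1)) includes (∂/∂z)(y*(y + 3*z - 1)) dz = (3*y) dz, which multiplied by dx ∧ dy gives (3*y) dx ∧ dy ∧ dz
  d(x^2 + y*z + 3*z^2) includes (∂/∂x)(x^2 + y*z + 3*z^2) dx = (2*x) dx, which multiplied by dy ∧ dz gives (2*x) dx ∧ dy ∧ dz
Collecting like 3-forms: d(omega) = (2*x + 3*y) dx ∧ dy ∧ dz.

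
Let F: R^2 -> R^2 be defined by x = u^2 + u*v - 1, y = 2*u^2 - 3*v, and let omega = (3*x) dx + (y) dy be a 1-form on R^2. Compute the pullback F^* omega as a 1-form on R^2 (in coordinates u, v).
F^* omega = (14*u^3 + 9*u^2*v + 3*u*v^2 - 12*u*v - 6*u - 3*v) du + (3*u^3 + 3*u^2*v - 6*u^2 - 3*u + 9*v) dv

Using F^*(f dg) = (f ∘ F) d(g ∘ F), substitute each coordinate x_i by F_i(u, v) in f_i, and replace dx_i by d F_i = (∂F_i/∂u) du + (∂F_i/∂v) dv.
  For the x component: f_1(F) = 3*u^2 + 3*u*v - 3; d F_1 = (2*u + v) du + (u) dv
  For the y component: f_2(F) = 2*u^2 - 3*v; d F_2 = (4*u) du + (-3) dv
Combining and collecting du, dv coefficients:
  coeff of du: 14*u^3 + 9*u^2*v + 3*u*v^2 - 12*u*v - 6*u - 3*v
  coeff of dv: 3*u^3 + 3*u^2*v - 6*u^2 - 3*u + 9*v
F^* omega = (14*u^3 + 9*u^2*v + 3*u*v^2 - 12*u*v - 6*u - 3*v) du + (3*u^3 + 3*u^2*v - 6*u^2 - 3*u + 9*v) dv.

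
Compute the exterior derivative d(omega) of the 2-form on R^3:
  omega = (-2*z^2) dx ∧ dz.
d(omega) = 0

For a 2-form omega = sum_{i<j} g_{ij} dx_i ∧ dx_j, the exterior derivative is
  d(omega) = sum_{i<j} d(g_{ij}) ∧ dx_i ∧ dx_j = sum_{i<j, k} (∂g_{ij}/∂x_k) dx_k ∧ dx_i ∧ dx_j.
Expand each term, using dx_k ∧ dx_i ∧ dx_j = sgn(permutation) dx_{(a)} ∧ dx_{(b)} ∧ dx_{(c)} with (a < b < c) sorted:

Collecting like 3-forms: d(omega) = 0.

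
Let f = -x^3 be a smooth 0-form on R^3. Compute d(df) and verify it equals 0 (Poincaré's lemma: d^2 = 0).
d(df) = 0

Step 1: df = sum_i (∂f/∂x_i) dx_i = (-3*x^2) dx + (0) dy + (0) dz.
Step 2: Apply d again. Using the 1-form formula, the coefficient of dx ∧ dy in d(df) is ∂^2 f/∂x ∂y - ∂^2 f/∂y ∂x = (0) - (0) = 0 (equality of mixed partials for smooth f).
Similarly for dx ∧ dz and dy ∧ dz — all coefficients vanish. So d(df) = 0.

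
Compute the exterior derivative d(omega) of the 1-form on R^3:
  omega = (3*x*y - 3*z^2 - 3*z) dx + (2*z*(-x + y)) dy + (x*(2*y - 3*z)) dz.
d(omega) = (-3*x - 2*z) dx ∧ dy + (2*y + 3*z + 3) dx ∧ dz + (4*x - 2*y) dy ∧ dz

For a 1-form omega = sum_i f_i dx_i, the exterior derivative is
  d(omega) = sum_{i < j} (∂f_j/∂x_i - ∂f_i/∂x_j) dx_i ∧ dx_j.
  coefficient of dx ∧ dy: ∂f_2/∂x - ∂f_1/∂y = ∂(2*z*(-x + y))/∂x - ∂(3*x*y - 3*z^2 - 3*z)/∂y = -3*x - 2*z
  coefficient of dx ∧ dz: ∂f_3/∂x - ∂f_1/∂z = ∂(x*(2*y - 3*z))/∂x - ∂(3*x*y - 3*z^2 - 3*z)/∂z = 2*y + 3*z + 3
  coefficient of dy ∧ dz: ∂f_3/∂y - ∂f_2/∂z = ∂(x*(2*y - 3*z))/∂y - ∂(2*z*(-x + y))/∂z = 4*x - 2*y
Assembling: d(omega) = (-3*x - 2*z) dx ∧ dy + (2*y + 3*z + 3) dx ∧ dz + (4*x - 2*y) dy ∧ dz.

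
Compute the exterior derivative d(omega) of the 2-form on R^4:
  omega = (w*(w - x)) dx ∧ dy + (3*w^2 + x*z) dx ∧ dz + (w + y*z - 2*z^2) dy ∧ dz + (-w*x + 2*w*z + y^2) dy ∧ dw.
d(omega) = (w - x) dx ∧ dy ∧ dw + (6*w) dx ∧ dz ∧ dw + (1 - 2*w) dy ∧ dz ∧ dw

For a 2-form omega = sum_{i<j} g_{ij} dx_i ∧ dx_j, the exterior derivative is
  d(omega) = sum_{i<j} d(g_{ij}) ∧ dx_i ∧ dx_j = sum_{i<j, k} (∂g_{ij}/∂x_k) dx_k ∧ dx_i ∧ dx_j.
Expand each term, using dx_k ∧ dx_i ∧ dx_j = sgn(permutation) dx_{(a)} ∧ dx_{(b)} ∧ dx_{(c)} with (a < b < c) sorted:
  d(w*(w - x)) includes (∂/∂w)(w*(w - x)) dw = (2*w - x) dw, which multiplied by dx ∧ dy gives (2*w - x) dx ∧ dy ∧ dw
  d(3*w^2 + x*z) includes (∂/∂w)(3*w^2 + x*z) dw = (6*w) dw, which multiplied by dx ∧ dz gives (6*w) dx ∧ dz ∧ dw
  d(w + y*z - 2*z^2) includes (∂/∂w)(w + y*z - 2*z^2) dw = (1) dw, which multiplied by dy ∧ dz gives (1) dy ∧ dz ∧ dw
  d(-w*x + 2*w*z + y^2) includes (∂/∂x)(-w*x + 2*w*z + y^2) dx = (-w) dx, which multiplied by dy ∧ dw gives (-w) dx ∧ dy ∧ dw
  d(-w*x + 2*w*z + y^2) includes (∂/∂z)(-w*x + 2*w*z + y^2) dz = (2*w) dz, which multiplied by dy ∧ dw gives (-2*w) dy ∧ dz ∧ dw
Collecting like 3-forms: d(omega) = (w - x) dx ∧ dy ∧ dw + (6*w) dx ∧ dz ∧ dw + (1 - 2*w) dy ∧ dz ∧ dw.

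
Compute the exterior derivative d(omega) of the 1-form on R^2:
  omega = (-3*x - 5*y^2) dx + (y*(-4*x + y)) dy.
d(omega) = (6*y) dx ∧ dy

For a 1-form omega = sum_i f_i dx_i, the exterior derivative is
  d(omega) = sum_{i < j} (∂f_j/∂x_i - ∂f_i/∂x_j) dx_i ∧ dx_j.
  coefficient of dx ∧ dy: ∂f_2/∂x - ∂f_1/∂y = ∂(y*(-4*x + y))/∂x - ∂(-3*x - 5*y^2)/∂y = 6*y
Assembling: d(omega) = (6*y) dx ∧ dy.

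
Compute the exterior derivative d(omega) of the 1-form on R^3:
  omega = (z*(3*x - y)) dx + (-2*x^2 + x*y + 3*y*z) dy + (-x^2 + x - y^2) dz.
d(omega) = (-4*x + y + z) dx ∧ dy + (-5*x + y + 1) dx ∧ dz + (-5*y) dy ∧ dz

For a 1-form omega = sum_i f_i dx_i, the exterior derivative is
  d(omega) = sum_{i < j} (∂f_j/∂x_i - ∂f_i/∂x_j) dx_i ∧ dx_j.
  coefficient of dx ∧ dy: ∂f_2/∂x - ∂f_1/∂y = ∂(-2*x^2 + x*y + 3*y*z)/∂x - ∂(z*(3*x - y))/∂y = -4*x + y + z
  coefficient of dx ∧ dz: ∂f_3/∂x - ∂f_1/∂z = ∂(-x^2 + x - y^2)/∂x - ∂(z*(3*x - y))/∂z = -5*x + y + 1
  coefficient of dy ∧ dz: ∂f_3/∂y - ∂f_2/∂z = ∂(-x^2 + x - y^2)/∂y - ∂(-2*x^2 + x*y + 3*y*z)/∂z = -5*y
Assembling: d(omega) = (-4*x + y + z) dx ∧ dy + (-5*x + y + 1) dx ∧ dz + (-5*y) dy ∧ dz.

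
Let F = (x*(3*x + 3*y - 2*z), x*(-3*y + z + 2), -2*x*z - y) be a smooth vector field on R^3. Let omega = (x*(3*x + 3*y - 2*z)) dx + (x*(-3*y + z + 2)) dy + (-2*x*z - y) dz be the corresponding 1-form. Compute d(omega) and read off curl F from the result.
d(omega) = (-x - 1) dy ∧ dz + (-2*x + 2*z) dz ∧ dx + (-3*x - 3*y + z + 2) dx ∧ dy; curl F = (-x - 1, -2*x + 2*z, -3*x - 3*y + z + 2)

d omega = sum_{i<j} (∂f_j/∂x_i - ∂f_i/∂x_j) dx_i ∧ dx_j. Under the identification (dy ∧ dz, dz ∧ dx, dx ∧ dy) ↔ (e_x, e_y, e_z), the coefficients are exactly the components of curl F. Compute:
  ∂R/∂y - ∂Q/∂z = (-1) - (x) = -x - 1
  ∂P/∂z - ∂R/∂x = (-2*x) - (-2*z) = -2*x + 2*z
  ∂Q/∂x - ∂P/∂y = (-3*y + z + 2) - (3*x) = -3*x - 3*y + z + 2.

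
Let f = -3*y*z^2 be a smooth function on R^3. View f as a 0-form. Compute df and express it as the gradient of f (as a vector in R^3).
df = (0) dx + (-3*z^2) dy + (-6*y*z) dz; grad f = (0, -3*z^2, -6*y*z)

For a 0-form f, d f = (∂f/∂x) dx + (∂f/∂y) dy + (∂f/∂z) dz. The components of the vector representation are exactly the entries of grad f in Cartesian coordinates:
  ∂f/∂x = 0
  ∂f/∂y = -3*z^2
  ∂f/∂z = -6*y*z.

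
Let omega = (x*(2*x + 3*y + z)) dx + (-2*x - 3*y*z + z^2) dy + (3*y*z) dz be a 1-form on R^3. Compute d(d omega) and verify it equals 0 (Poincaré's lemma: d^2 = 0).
d(d omega) = 0

Step 1: d omega = sum_{i<j} (∂f_j/∂x_i - ∂f_i/∂x_j) dx_i ∧ dx_j:
  coeff of dx ∧ dy: -3*x - 2
  coeff of dx ∧ dz: -x
  coeff of dy ∧ dz: 3*y + z
Step 2: Apply d again to each 2-form coefficient. The only possible 3-form in R^3 is dx ∧ dy ∧ dz, with coefficient
  ∂(coeff of dy∧dz)/∂x - ∂(coeff of dx∧dz)/∂y + ∂(coeff of dx∧dy)/∂z
  = ∂/∂x (3*y + z) - ∂/∂y (-x) + ∂/∂z (-3*x - 2).
Each of these terms simplifies to sums of mixed partials that cancel in pairs. The result is 0 (by equality of mixed partials for smooth functions — Schwarz / Clairaut).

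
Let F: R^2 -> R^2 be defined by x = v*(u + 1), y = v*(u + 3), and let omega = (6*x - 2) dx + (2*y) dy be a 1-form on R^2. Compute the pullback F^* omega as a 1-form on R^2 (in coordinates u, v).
F^* omega = (2*v*(4*u*v + 6*v - 1)) du + (8*u^2*v + 24*u*v - 2*u + 24*v - 2) dv

Using F^*(f dg) = (f ∘ F) d(g ∘ F), substitute each coordinate x_i by F_i(u, v) in f_i, and replace dx_i by d F_i = (∂F_i/∂u) du + (∂F_i/∂v) dv.
  For the x component: f_1(F) = 6*u*v + 6*v - 2; d F_1 = (v) du + (u + 1) dv
  For the y component: f_2(F) = 2*v*(u + 3); d F_2 = (v) du + (u + 3) dv
Combining and collecting du, dv coefficients:
  coeff of du: 2*v*(4*u*v + 6*v - 1)
  coeff of dv: 8*u^2*v + 24*u*v - 2*u + 24*v - 2
F^* omega = (2*v*(4*u*v + 6*v - 1)) du + (8*u^2*v + 24*u*v - 2*u + 24*v - 2) dv.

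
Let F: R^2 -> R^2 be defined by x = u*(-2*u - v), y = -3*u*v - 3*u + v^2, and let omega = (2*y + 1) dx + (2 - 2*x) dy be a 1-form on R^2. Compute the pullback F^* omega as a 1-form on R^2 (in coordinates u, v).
F^* omega = (12*u^2*v + 12*u^2 - 8*u*v^2 - 4*u - 2*v^3 - 7*v - 6) du + (-12*u^3 + 8*u^2*v + 6*u^2 + 2*u*v^2 - 7*u + 4*v) dv

Using F^*(f dg) = (f ∘ F) d(g ∘ F), substitute each coordinate x_i by F_i(u, v) in f_i, and replace dx_i by d F_i = (∂F_i/∂u) du + (∂F_i/∂v) dv.
  For the x component: f_1(F) = -6*u*v - 6*u + 2*v^2 + 1; d F_1 = (-4*u - v) du + (-u) dv
  For the y component: f_2(F) = 4*u^2 + 2*u*v + 2; d F_2 = (-3*v - 3) du + (-3*u + 2*v) dv
Combining and collecting du, dv coefficients:
  coeff of du: 12*u^2*v + 12*u^2 - 8*u*v^2 - 4*u - 2*v^3 - 7*v - 6
  coeff of dv: -12*u^3 + 8*u^2*v + 6*u^2 + 2*u*v^2 - 7*u + 4*v
F^* omega = (12*u^2*v + 12*u^2 - 8*u*v^2 - 4*u - 2*v^3 - 7*v - 6) du + (-12*u^3 + 8*u^2*v + 6*u^2 + 2*u*v^2 - 7*u + 4*v) dv.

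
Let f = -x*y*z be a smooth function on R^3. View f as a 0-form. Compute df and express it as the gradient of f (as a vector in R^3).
df = (-y*z) dx + (-x*z) dy + (-x*y) dz; grad f = (-y*z, -x*z, -x*y)

For a 0-form f, d f = (∂f/∂x) dx + (∂f/∂y) dy + (∂f/∂z) dz. The components of the vector representation are exactly the entries of grad f in Cartesian coordinates:
  ∂f/∂x = -y*z
  ∂f/∂y = -x*z
  ∂f/∂z = -x*y.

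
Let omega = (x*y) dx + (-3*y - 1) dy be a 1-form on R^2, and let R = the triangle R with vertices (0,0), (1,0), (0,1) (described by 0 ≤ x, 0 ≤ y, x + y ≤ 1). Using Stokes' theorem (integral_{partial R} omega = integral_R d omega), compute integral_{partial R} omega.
integral_(partial R) omega = -1/6

Stokes: integral_partial_R omega = integral_R d omega with d omega = (∂Q/∂x - ∂P/∂y) dx ∧ dy.
  ∂Q/∂x = 0
  ∂P/∂y = x
  integrand = ∂Q/∂x - ∂P/∂y = -x.
Integrating over R: integral_0^1 integral_0^{1-x} (-x) dy dx = -1/6.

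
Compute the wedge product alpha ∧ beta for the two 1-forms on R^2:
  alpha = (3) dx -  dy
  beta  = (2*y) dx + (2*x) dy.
alpha ∧ beta = (6*x + 2*y) dx ∧ dy

Distribute the wedge, using dx_i ∧ dx_j = -dx_j ∧ dx_i and dx_i ∧ dx_i = 0. For each pair (i, j) with i < j, the coefficient of dx_i ∧ dx_j in alpha ∧ beta is (alpha_i * beta_j - alpha_j * beta_i). Collecting: alpha ∧ beta = (6*x + 2*y) dx ∧ dy.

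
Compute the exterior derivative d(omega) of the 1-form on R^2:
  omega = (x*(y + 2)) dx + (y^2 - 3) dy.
d(omega) = (-x) dx ∧ dy

For a 1-form omega = sum_i f_i dx_i, the exterior derivative is
  d(omega) = sum_{i < j} (∂f_j/∂x_i - ∂f_i/∂x_j) dx_i ∧ dx_j.
  coefficient of dx ∧ dy: ∂f_2/∂x - ∂f_1/∂y = ∂(y^2 - 3)/∂x - ∂(x*(y + 2))/∂y = -x
Assembling: d(omega) = (-x) dx ∧ dy.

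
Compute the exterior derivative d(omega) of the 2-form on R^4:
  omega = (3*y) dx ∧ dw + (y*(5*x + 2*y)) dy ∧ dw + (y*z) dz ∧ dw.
d(omega) = (5*y - 3) dx ∧ dy ∧ dw + (z) dy ∧ dz ∧ dw

For a 2-form omega = sum_{i<j} g_{ij} dx_i ∧ dx_j, the exterior derivative is
  d(omega) = sum_{i<j} d(g_{ij}) ∧ dx_i ∧ dx_j = sum_{i<j, k} (∂g_{ij}/∂x_k) dx_k ∧ dx_i ∧ dx_j.
Expand each term, using dx_k ∧ dx_i ∧ dx_j = sgn(permutation) dx_{(a)} ∧ dx_{(b)} ∧ dx_{(c)} with (a < b < c) sorted:
  d(3*y) includes (∂/∂y)(3*y) dy = (3) dy, which multiplied by dx ∧ dw gives (-3) dx ∧ dy ∧ dw
  d(y*(5*x + 2*y)) includes (∂/∂x)(y*(5*x + 2*y)) dx = (5*y) dx, which multiplied by dy ∧ dw gives (5*y) dx ∧ dy ∧ dw
  d(y*z) includes (∂/∂y)(y*z) dy = (z) dy, which multiplied by dz ∧ dw gives (z) dy ∧ dz ∧ dw
Collecting like 3-forms: d(omega) = (5*y - 3) dx ∧ dy ∧ dw + (z) dy ∧ dz ∧ dw.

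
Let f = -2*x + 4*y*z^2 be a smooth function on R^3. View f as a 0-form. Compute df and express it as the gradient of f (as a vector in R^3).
df = (-2) dx + (4*z^2) dy + (8*y*z) dz; grad f = (-2, 4*z^2, 8*y*z)

For a 0-form f, d f = (∂f/∂x) dx + (∂f/∂y) dy + (∂f/∂z) dz. The components of the vector representation are exactly the entries of grad f in Cartesian coordinates:
  ∂f/∂x = -2
  ∂f/∂y = 4*z^2
  ∂f/∂z = 8*y*z.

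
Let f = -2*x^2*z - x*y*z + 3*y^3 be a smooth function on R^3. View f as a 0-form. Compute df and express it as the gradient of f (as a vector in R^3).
df = (z*(-4*x - y)) dx + (-x*z + 9*y^2) dy + (x*(-2*x - y)) dz; grad f = (z*(-4*x - y), -x*z + 9*y^2, x*(-2*x - y))

For a 0-form f, d f = (∂f/∂x) dx + (∂f/∂y) dy + (∂f/∂z) dz. The components of the vector representation are exactly the entries of grad f in Cartesian coordinates:
  ∂f/∂x = z*(-4*x - y)
  ∂f/∂y = -x*z + 9*y^2
  ∂f/∂z = x*(-2*x - y).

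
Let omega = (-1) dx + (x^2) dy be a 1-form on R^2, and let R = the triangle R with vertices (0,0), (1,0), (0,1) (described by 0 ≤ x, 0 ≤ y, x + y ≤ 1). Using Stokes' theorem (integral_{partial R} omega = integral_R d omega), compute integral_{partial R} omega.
integral_(partial R) omega = 1/3

Stokes: integral_partial_R omega = integral_R d omega with d omega = (∂Q/∂x - ∂P/∂y) dx ∧ dy.
  ∂Q/∂x = 2*x
  ∂P/∂y = 0
  integrand = ∂Q/∂x - ∂P/∂y = 2*x.
Integrating over R: integral_0^1 integral_0^{1-x} (2*x) dy dx = 1/3.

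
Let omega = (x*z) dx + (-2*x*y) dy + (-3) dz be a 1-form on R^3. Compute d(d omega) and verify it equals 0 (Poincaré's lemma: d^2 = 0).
d(d omega) = 0

Step 1: d omega = sum_{i<j} (∂f_j/∂x_i - ∂f_i/∂x_j) dx_i ∧ dx_j:
  coeff of dx ∧ dy: -2*y
  coeff of dx ∧ dz: -x
  coeff of dy ∧ dz: 0
Step 2: Apply d again to each 2-form coefficient. The only possible 3-form in R^3 is dx ∧ dy ∧ dz, with coefficient
  ∂(coeff of dy∧dz)/∂x - ∂(coeff of dx∧dz)/∂y + ∂(coeff of dx∧dy)/∂z
  = ∂/∂x (0) - ∂/∂y (-x) + ∂/∂z (-2*y).
Each of these terms simplifies to sums of mixed partials that cancel in pairs. The result is 0 (by equality of mixed partials for smooth functions — Schwarz / Clairaut).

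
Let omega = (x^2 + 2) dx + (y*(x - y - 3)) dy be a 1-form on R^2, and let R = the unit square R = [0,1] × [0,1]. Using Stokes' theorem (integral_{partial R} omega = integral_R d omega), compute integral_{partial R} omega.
integral_(partial R) omega = 1/2

Stokes: integral_partial_R omega = integral_R d omega with d omega = (∂Q/∂x - ∂P/∂y) dx ∧ dy.
  ∂Q/∂x = y
  ∂P/∂y = 0
  integrand = ∂Q/∂x - ∂P/∂y = y.
Integrating over R: integral_0^1 integral_0^1 (y) dx dy = 1/2.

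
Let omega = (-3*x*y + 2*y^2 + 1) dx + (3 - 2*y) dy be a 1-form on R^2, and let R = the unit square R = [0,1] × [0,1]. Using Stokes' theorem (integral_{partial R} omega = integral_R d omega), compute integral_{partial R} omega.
integral_(partial R) omega = -1/2

Stokes: integral_partial_R omega = integral_R d omega with d omega = (∂Q/∂x - ∂P/∂y) dx ∧ dy.
  ∂Q/∂x = 0
  ∂P/∂y = -3*x + 4*y
  integrand = ∂Q/∂x - ∂P/∂y = 3*x - 4*y.
Integrating over R: integral_0^1 integral_0^1 (3*x - 4*y) dx dy = -1/2.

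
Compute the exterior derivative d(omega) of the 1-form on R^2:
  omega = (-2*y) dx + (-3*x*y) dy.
d(omega) = (2 - 3*y) dx ∧ dy

For a 1-form omega = sum_i f_i dx_i, the exterior derivative is
  d(omega) = sum_{i < j} (∂f_j/∂x_i - ∂f_i/∂x_j) dx_i ∧ dx_j.
  coefficient of dx ∧ dy: ∂f_2/∂x - ∂f_1/∂y = ∂(-3*x*y)/∂x - ∂(-2*y)/∂y = 2 - 3*y
Assembling: d(omega) = (2 - 3*y) dx ∧ dy.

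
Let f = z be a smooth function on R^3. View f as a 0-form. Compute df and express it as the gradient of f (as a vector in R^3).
df = (0) dx + (0) dy + (1) dz; grad f = (0, 0, 1)

For a 0-form f, d f = (∂f/∂x) dx + (∂f/∂y) dy + (∂f/∂z) dz. The components of the vector representation are exactly the entries of grad f in Cartesian coordinates:
  ∂f/∂x = 0
  ∂f/∂y = 0
  ∂f/∂z = 1.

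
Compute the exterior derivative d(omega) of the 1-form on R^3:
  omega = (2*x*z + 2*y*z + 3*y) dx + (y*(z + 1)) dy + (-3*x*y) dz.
d(omega) = (-2*z - 3) dx ∧ dy + (-2*x - 5*y) dx ∧ dz + (-3*x - y) dy ∧ dz

For a 1-form omega = sum_i f_i dx_i, the exterior derivative is
  d(omega) = sum_{i < j} (∂f_j/∂x_i - ∂f_i/∂x_j) dx_i ∧ dx_j.
  coefficient of dx ∧ dy: ∂f_2/∂x - ∂f_1/∂y = ∂(y*(z + 1))/∂x - ∂(2*x*z + 2*y*z + 3*y)/∂y = -2*z - 3
  coefficient of dx ∧ dz: ∂f_3/∂x - ∂f_1/∂z = ∂(-3*x*y)/∂x - ∂(2*x*z + 2*y*z + 3*y)/∂z = -2*x - 5*y
  coefficient of dy ∧ dz: ∂f_3/∂y - ∂f_2/∂z = ∂(-3*x*y)/∂y - ∂(y*(z + 1))/∂z = -3*x - y
Assembling: d(omega) = (-2*z - 3) dx ∧ dy + (-2*x - 5*y) dx ∧ dz + (-3*x - y) dy ∧ dz.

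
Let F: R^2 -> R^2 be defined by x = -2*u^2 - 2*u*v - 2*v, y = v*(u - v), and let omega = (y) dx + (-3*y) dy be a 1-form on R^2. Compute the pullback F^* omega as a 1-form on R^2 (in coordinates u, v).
F^* omega = (v*(-4*u^2 - u*v + 5*v^2)) du + (v*(-5*u^2 + 11*u*v - 2*u - 6*v^2 + 2*v)) dv

Using F^*(f dg) = (f ∘ F) d(g ∘ F), substitute each coordinate x_i by F_i(u, v) in f_i, and replace dx_i by d F_i = (∂F_i/∂u) du + (∂F_i/∂v) dv.
  For the x component: f_1(F) = v*(u - v); d F_1 = (-4*u - 2*v) du + (-2*u - 2) dv
  For the y component: f_2(F) = 3*v*(-u + v); d F_2 = (v) du + (u - 2*v) dv
Combining and collecting du, dv coefficients:
  coeff of du: v*(-4*u^2 - u*v + 5*v^2)
  coeff of dv: v*(-5*u^2 + 11*u*v - 2*u - 6*v^2 + 2*v)
F^* omega = (v*(-4*u^2 - u*v + 5*v^2)) du + (v*(-5*u^2 + 11*u*v - 2*u - 6*v^2 + 2*v)) dv.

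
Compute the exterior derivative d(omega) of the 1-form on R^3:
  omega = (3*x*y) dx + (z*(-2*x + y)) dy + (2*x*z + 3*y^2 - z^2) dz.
d(omega) = (-3*x - 2*z) dx ∧ dy + (2*z) dx ∧ dz + (2*x + 5*y) dy ∧ dz

For a 1-form omega = sum_i f_i dx_i, the exterior derivative is
  d(omega) = sum_{i < j} (∂f_j/∂x_i - ∂f_i/∂x_j) dx_i ∧ dx_j.
  coefficient of dx ∧ dy: ∂f_2/∂x - ∂f_1/∂y = ∂(z*(-2*x + y))/∂x - ∂(3*x*y)/∂y = -3*x - 2*z
  coefficient of dx ∧ dz: ∂f_3/∂x - ∂f_1/∂z = ∂(2*x*z + 3*y^2 - z^2)/∂x - ∂(3*x*y)/∂z = 2*z
  coefficient of dy ∧ dz: ∂f_3/∂y - ∂f_2/∂z = ∂(2*x*z + 3*y^2 - z^2)/∂y - ∂(z*(-2*x + y))/∂z = 2*x + 5*y
Assembling: d(omega) = (-3*x - 2*z) dx ∧ dy + (2*z) dx ∧ dz + (2*x + 5*y) dy ∧ dz.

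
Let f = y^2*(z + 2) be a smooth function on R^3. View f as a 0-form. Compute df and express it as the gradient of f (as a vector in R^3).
df = (0) dx + (2*y*(z + 2)) dy + (y^2) dz; grad f = (0, 2*y*(z + 2), y^2)

For a 0-form f, d f = (∂f/∂x) dx + (∂f/∂y) dy + (∂f/∂z) dz. The components of the vector representation are exactly the entries of grad f in Cartesian coordinates:
  ∂f/∂x = 0
  ∂f/∂y = 2*y*(z + 2)
  ∂f/∂z = y^2.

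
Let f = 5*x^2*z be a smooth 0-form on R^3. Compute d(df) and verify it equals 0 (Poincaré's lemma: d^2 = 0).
d(df) = 0

Step 1: df = sum_i (∂f/∂x_i) dx_i = (10*x*z) dx + (0) dy + (5*x^2) dz.
Step 2: Apply d again. Using the 1-form formula, the coefficient of dx ∧ dy in d(df) is ∂^2 f/∂x ∂y - ∂^2 f/∂y ∂x = (0) - (0) = 0 (equality of mixed partials for smooth f).
Similarly for dx ∧ dz and dy ∧ dz — all coefficients vanish. So d(df) = 0.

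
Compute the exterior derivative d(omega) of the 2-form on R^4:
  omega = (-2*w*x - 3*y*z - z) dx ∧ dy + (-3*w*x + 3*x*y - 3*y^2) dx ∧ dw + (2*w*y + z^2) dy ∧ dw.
d(omega) = (-3*y - 1) dx ∧ dy ∧ dz + (-5*x + 6*y) dx ∧ dy ∧ dw + (-2*z) dy ∧ dz ∧ dw

For a 2-form omega = sum_{i<j} g_{ij} dx_i ∧ dx_j, the exterior derivative is
  d(omega) = sum_{i<j} d(g_{ij}) ∧ dx_i ∧ dx_j = sum_{i<j, k} (∂g_{ij}/∂x_k) dx_k ∧ dx_i ∧ dx_j.
Expand each term, using dx_k ∧ dx_i ∧ dx_j = sgn(permutation) dx_{(a)} ∧ dx_{(b)} ∧ dx_{(c)} with (a < b < c) sorted:
  d(-2*w*x - 3*y*z - z) includes (∂/∂z)(-2*w*x - 3*y*z - z) dz = (-3*y - 1) dz, which multiplied by dx ∧ dy gives (-3*y - 1) dx ∧ dy ∧ dz
  d(-2*w*x - 3*y*z - z) includes (∂/∂w)(-2*w*x - 3*y*z - z) dw = (-2*x) dw, which multiplied by dx ∧ dy gives (-2*x) dx ∧ dy ∧ dw
  d(-3*w*x + 3*x*y - 3*y^2) includes (∂/∂y)(-3*w*x + 3*x*y - 3*y^2) dy = (3*x - 6*y) dy, which multiplied by dx ∧ dw gives (-3*x + 6*y) dx ∧ dy ∧ dw
  d(2*w*y + z^2) includes (∂/∂z)(2*w*y + z^2) dz = (2*z) dz, which multiplied by dy ∧ dw gives (-2*z) dy ∧ dz ∧ dw
Collecting like 3-forms: d(omega) = (-3*y - 1) dx ∧ dy ∧ dz + (-5*x + 6*y) dx ∧ dy ∧ dw + (-2*z) dy ∧ dz ∧ dw.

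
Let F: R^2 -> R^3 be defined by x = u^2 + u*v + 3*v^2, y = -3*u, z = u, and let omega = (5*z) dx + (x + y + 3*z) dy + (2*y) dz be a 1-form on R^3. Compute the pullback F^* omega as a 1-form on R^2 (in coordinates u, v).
F^* omega = (7*u^2 + 2*u*v - 6*u - 9*v^2) du + (5*u*(u + 6*v)) dv

Using F^*(f dg) = (f ∘ F) d(g ∘ F), substitute each coordinate x_i by F_i(u, v) in f_i, and replace dx_i by d F_i = (∂F_i/∂u) du + (∂F_i/∂v) dv.
  For the x component: f_1(F) = 5*u; d F_1 = (2*u + v) du + (u + 6*v) dv
  For the y component: f_2(F) = u^2 + u*v + 3*v^2; d F_2 = (-3) du + (0) dv
  For the z component: f_3(F) = -6*u; d F_3 = (1) du + (0) dv
Combining and collecting du, dv coefficients:
  coeff of du: 7*u^2 + 2*u*v - 6*u - 9*v^2
  coeff of dv: 5*u*(u + 6*v)
F^* omega = (7*u^2 + 2*u*v - 6*u - 9*v^2) du + (5*u*(u + 6*v)) dv.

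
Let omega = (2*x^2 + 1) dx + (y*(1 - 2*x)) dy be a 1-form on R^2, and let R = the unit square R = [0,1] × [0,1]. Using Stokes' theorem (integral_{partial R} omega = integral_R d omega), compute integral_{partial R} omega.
integral_(partial R) omega = -1

Stokes: integral_partial_R omega = integral_R d omega with d omega = (∂Q/∂x - ∂P/∂y) dx ∧ dy.
  ∂Q/∂x = -2*y
  ∂P/∂y = 0
  integrand = ∂Q/∂x - ∂P/∂y = -2*y.
Integrating over R: integral_0^1 integral_0^1 (-2*y) dx dy = -1.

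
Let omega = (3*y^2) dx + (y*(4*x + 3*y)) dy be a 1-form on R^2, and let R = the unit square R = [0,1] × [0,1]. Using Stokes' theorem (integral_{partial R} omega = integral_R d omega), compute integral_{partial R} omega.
integral_(partial R) omega = -1

Stokes: integral_partial_R omega = integral_R d omega with d omega = (∂Q/∂x - ∂P/∂y) dx ∧ dy.
  ∂Q/∂x = 4*y
  ∂P/∂y = 6*y
  integrand = ∂Q/∂x - ∂P/∂y = -2*y.
Integrating over R: integral_0^1 integral_0^1 (-2*y) dx dy = -1.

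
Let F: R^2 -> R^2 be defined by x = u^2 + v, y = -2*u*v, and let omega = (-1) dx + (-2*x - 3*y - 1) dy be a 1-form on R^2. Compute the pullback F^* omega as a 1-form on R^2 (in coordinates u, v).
F^* omega = (4*u^2*v - 12*u*v^2 - 2*u + 4*v^2 + 2*v) du + (4*u^3 - 12*u^2*v + 4*u*v + 2*u - 1) dv

Using F^*(f dg) = (f ∘ F) d(g ∘ F), substitute each coordinate x_i by F_i(u, v) in f_i, and replace dx_i by d F_i = (∂F_i/∂u) du + (∂F_i/∂v) dv.
  For the x component: f_1(F) = -1; d F_1 = (2*u) du + (1) dv
  For the y component: f_2(F) = -2*u^2 + 6*u*v - 2*v - 1; d F_2 = (-2*v) du + (-2*u) dv
Combining and collecting du, dv coefficients:
  coeff of du: 4*u^2*v - 12*u*v^2 - 2*u + 4*v^2 + 2*v
  coeff of dv: 4*u^3 - 12*u^2*v + 4*u*v + 2*u - 1
F^* omega = (4*u^2*v - 12*u*v^2 - 2*u + 4*v^2 + 2*v) du + (4*u^3 - 12*u^2*v + 4*u*v + 2*u - 1) dv.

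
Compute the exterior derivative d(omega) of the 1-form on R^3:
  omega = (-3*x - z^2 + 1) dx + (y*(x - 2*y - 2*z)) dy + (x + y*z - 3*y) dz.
d(omega) = (y) dx ∧ dy + (2*z + 1) dx ∧ dz + (2*y + z - 3) dy ∧ dz

For a 1-form omega = sum_i f_i dx_i, the exterior derivative is
  d(omega) = sum_{i < j} (∂f_j/∂x_i - ∂f_i/∂x_j) dx_i ∧ dx_j.
  coefficient of dx ∧ dy: ∂f_2/∂x - ∂f_1/∂y = ∂(y*(x - 2*y - 2*z))/∂x - ∂(-3*x - z^2 + 1)/∂y = y
  coefficient of dx ∧ dz: ∂f_3/∂x - ∂f_1/∂z = ∂(x + y*z - 3*y)/∂x - ∂(-3*x - z^2 + 1)/∂z = 2*z + 1
  coefficient of dy ∧ dz: ∂f_3/∂y - ∂f_2/∂z = ∂(x + y*z - 3*y)/∂y - ∂(y*(x - 2*y - 2*z))/∂z = 2*y + z - 3
Assembling: d(omega) = (y) dx ∧ dy + (2*z + 1) dx ∧ dz + (2*y + z - 3) dy ∧ dz.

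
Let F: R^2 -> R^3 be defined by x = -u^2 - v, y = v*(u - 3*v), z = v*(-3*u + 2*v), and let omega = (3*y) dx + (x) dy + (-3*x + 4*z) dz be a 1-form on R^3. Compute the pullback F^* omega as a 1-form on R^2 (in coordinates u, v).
F^* omega = (2*v*(-8*u^2 + 27*u*v - 12*v^2 - 5*v)) du + (-10*u^3 + 54*u^2*v - 72*u*v^2 - 13*u*v + 32*v^3 + 27*v^2) dv

Using F^*(f dg) = (f ∘ F) d(g ∘ F), substitute each coordinate x_i by F_i(u, v) in f_i, and replace dx_i by d F_i = (∂F_i/∂u) du + (∂F_i/∂v) dv.
  For the x component: f_1(F) = 3*v*(u - 3*v); d F_1 = (-2*u) du + (-1) dv
  For the y component: f_2(F) = -u^2 - v; d F_2 = (v) du + (u - 6*v) dv
  For the z component: f_3(F) = 3*u^2 - 12*u*v + 8*v^2 + 3*v; d F_3 = (-3*v) du + (-3*u + 4*v) dv
Combining and collecting du, dv coefficients:
  coeff of du: 2*v*(-8*u^2 + 27*u*v - 12*v^2 - 5*v)
  coeff of dv: -10*u^3 + 54*u^2*v - 72*u*v^2 - 13*u*v + 32*v^3 + 27*v^2
F^* omega = (2*v*(-8*u^2 + 27*u*v - 12*v^2 - 5*v)) du + (-10*u^3 + 54*u^2*v - 72*u*v^2 - 13*u*v + 32*v^3 + 27*v^2) dv.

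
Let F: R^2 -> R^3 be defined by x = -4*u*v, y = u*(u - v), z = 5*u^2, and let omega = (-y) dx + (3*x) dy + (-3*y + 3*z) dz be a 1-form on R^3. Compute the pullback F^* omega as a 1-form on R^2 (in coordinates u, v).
F^* omega = (2*u*(60*u^2 + 5*u*v + 4*v^2)) du + (4*u^2*(u + 2*v)) dv

Using F^*(f dg) = (f ∘ F) d(g ∘ F), substitute each coordinate x_i by F_i(u, v) in f_i, and replace dx_i by d F_i = (∂F_i/∂u) du + (∂F_i/∂v) dv.
  For the x component: f_1(F) = u*(-u + v); d F_1 = (-4*v) du + (-4*u) dv
  For the y component: f_2(F) = -12*u*v; d F_2 = (2*u - v) du + (-u) dv
  For the z component: f_3(F) = 3*u*(4*u + v); d F_3 = (10*u) du + (0) dv
Combining and collecting du, dv coefficients:
  coeff of du: 2*u*(60*u^2 + 5*u*v + 4*v^2)
  coeff of dv: 4*u^2*(u + 2*v)
F^* omega = (2*u*(60*u^2 + 5*u*v + 4*v^2)) du + (4*u^2*(u + 2*v)) dv.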